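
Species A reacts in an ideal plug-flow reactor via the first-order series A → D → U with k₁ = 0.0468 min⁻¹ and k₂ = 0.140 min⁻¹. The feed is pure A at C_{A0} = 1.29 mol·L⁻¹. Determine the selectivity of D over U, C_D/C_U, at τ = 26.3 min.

Solving the coupled first-order balances gives C_D(τ) = [k₁/(k₂−k₁)]·C_{A0}·(e^(−k₁τ) − e^(−k₂τ)).
e^(−k₁τ) = e^(−0.0468×26.3) = e^(−1.231) = 0.2920; e^(−k₂τ) = e^(−3.682) = 0.02517.
C_D = 0.0468×1.29/(0.140−0.0468) × (0.2920−0.02517) = 0.6478×0.2669 = 0.1729 mol·L⁻¹.
C_A = C_{A0}e^(−k₁τ) = 0.3767 mol·L⁻¹, so C_U = C_{A0}−C_A−C_D = 0.7404 mol·L⁻¹; C_D/C_U = 0.233.

0.233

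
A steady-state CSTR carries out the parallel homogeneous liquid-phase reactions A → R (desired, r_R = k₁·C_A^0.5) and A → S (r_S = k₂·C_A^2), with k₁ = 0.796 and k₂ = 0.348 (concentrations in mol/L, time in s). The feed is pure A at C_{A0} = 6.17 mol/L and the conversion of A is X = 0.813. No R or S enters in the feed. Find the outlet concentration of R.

Exit C_A = C_{A0}(1−X) = 6.17×0.187 = 1.154 mol/L.
In a CSTR the entire volume is at exit conditions, so r_R = 0.796×1.154^0.5 = 0.8550 and r_S = 0.348×1.154^2 = 0.4633.
Fraction of consumed A going to R: r_R/(r_R+r_S) = 0.6486.
C_R = 0.6486·C_{A0}·X = 0.6486×6.17×0.813 = 3.25 mol/L.

3.25 mol/L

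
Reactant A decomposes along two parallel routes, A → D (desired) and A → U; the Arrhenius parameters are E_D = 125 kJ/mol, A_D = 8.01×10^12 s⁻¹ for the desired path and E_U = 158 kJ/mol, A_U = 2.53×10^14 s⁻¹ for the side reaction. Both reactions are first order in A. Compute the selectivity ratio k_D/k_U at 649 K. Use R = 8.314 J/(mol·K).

14.3

Since both paths have the same order in A, the concentration cancels and S_{D/U} = k_D/k_U = (A_D/A_U)·exp[(E_U−E_D)/(RT)].
(E_U−E_D)/(RT) = (158−125)×10³/(8.314×649) = 33000/5396 = 6.116.
k_D/k_U = (8.01×10^12/2.53×10^14)·exp(6.116) = 0.03166 × 453.0 = 14.3.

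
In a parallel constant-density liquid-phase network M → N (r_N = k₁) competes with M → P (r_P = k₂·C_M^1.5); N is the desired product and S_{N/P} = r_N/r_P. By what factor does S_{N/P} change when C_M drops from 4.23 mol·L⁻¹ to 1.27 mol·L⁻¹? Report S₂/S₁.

S_{N/P} = (k₁/k₂)·C_M^-1.5, so S₂/S₁ = (C_{M,2}/C_{M,1})^-1.5.
= (1.27/4.23)^(-1.5) = (0.3002)^(-1.5) = 6.08.
Selectivity toward N rises as C_M falls — low-concentration operation is favoured.

6.08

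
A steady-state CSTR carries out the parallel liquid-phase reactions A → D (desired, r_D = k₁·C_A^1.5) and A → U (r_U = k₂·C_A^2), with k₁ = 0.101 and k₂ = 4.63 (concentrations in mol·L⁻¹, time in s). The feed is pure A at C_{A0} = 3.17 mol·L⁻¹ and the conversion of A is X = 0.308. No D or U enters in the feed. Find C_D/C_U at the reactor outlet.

0.0147

Exit C_A = C_{A0}(1−X) = 3.17×0.692 = 2.194 mol·L⁻¹.
Rates in a CSTR are evaluated at the outlet concentration: r_D = 0.101×2.194^1.5 = 0.3281, r_U = 4.63×2.194^2 = 22.28.
Overall selectivity = C_D/C_U = r_Dτ/(r_Uτ) = r_D/r_U = 0.0147.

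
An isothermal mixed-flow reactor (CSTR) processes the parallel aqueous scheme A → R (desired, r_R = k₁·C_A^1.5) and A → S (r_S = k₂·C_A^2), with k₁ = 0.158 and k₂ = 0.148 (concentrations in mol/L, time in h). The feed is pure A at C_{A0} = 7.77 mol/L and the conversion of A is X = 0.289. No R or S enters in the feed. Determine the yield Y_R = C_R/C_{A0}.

0.0903

Exit C_A = C_{A0}(1−X) = 7.77×0.711 = 5.524 mol/L.
A CSTR operates uniformly at the exit composition, giving r_R = 2.052 and r_S = 4.517 (each k·C_A^n at C_A = 5.524).
Fraction of consumed A going to R: r_R/(r_R+r_S) = 0.3123.
C_R = 0.3123·C_{A0}·X = 0.3123×7.77×0.289 = 0.701 mol/L; Y_R = C_R/C_{A0} = 0.0903.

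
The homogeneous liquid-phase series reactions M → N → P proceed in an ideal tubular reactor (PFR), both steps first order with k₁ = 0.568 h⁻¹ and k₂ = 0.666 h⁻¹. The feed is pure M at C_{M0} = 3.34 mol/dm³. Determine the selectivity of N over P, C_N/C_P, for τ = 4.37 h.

0.226

Solving the coupled first-order balances gives C_N(τ) = [k₁/(k₂−k₁)]·C_{M0}·(e^(−k₁τ) − e^(−k₂τ)).
e^(−k₁τ) = e^(−0.568×4.37) = e^(−2.482) = 0.08356; e^(−k₂τ) = e^(−2.910) = 0.05445.
C_N = 0.568×3.34/(0.666−0.568) × (0.08356−0.05445) = 19.36×0.02911 = 0.5635 mol/dm³.
C_M = C_{M0}e^(−k₁τ) = 0.2791 mol/dm³, so C_P = C_{M0}−C_M−C_N = 2.497 mol/dm³; C_N/C_P = 0.226.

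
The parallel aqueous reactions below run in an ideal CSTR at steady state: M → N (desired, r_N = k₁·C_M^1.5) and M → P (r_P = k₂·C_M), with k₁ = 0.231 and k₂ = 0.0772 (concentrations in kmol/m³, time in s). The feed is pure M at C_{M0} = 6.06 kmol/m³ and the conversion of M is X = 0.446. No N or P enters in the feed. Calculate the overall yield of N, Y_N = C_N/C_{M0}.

Exit C_M = C_{M0}(1−X) = 6.06×0.554 = 3.357 kmol/m³.
A CSTR operates uniformly at the exit composition, giving r_N = 1.421 and r_P = 0.2592 (each k·C_M^n at C_M = 3.357).
Fraction of consumed M going to N: r_N/(r_N+r_P) = 0.8457.
C_N = 0.8457·C_{M0}·X = 0.8457×6.06×0.446 = 2.29 kmol/m³; Y_N = C_N/C_{M0} = 0.377.

0.377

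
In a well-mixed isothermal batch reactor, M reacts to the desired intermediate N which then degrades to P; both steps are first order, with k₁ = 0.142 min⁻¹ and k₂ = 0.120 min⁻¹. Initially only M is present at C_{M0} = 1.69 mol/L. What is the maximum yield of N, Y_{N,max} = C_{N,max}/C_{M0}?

0.399

For a first-order series the maximum intermediate yield is C_{N,max}/C_{M0} = (k₁/k₂)^[k₂/(k₂−k₁)].
= (0.142/0.120)^(0.120/(0.120−0.142)) = (1.183)^(-5.455) = 0.3992.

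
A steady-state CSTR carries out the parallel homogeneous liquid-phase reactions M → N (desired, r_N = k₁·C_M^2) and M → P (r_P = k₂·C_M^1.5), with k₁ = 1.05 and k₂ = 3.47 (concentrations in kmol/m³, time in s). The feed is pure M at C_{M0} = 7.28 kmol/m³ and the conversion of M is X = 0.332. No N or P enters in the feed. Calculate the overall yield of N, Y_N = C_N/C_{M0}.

0.133

Exit C_M = C_{M0}(1−X) = 7.28×0.668 = 4.863 kmol/m³.
A CSTR operates uniformly at the exit composition, giving r_N = 24.83 and r_P = 37.21 (each k·C_M^n at C_M = 4.863).
Fraction of consumed M going to N: r_N/(r_N+r_P) = 0.4002.
C_N = 0.4002·C_{M0}·X = 0.4002×7.28×0.332 = 0.967 kmol/m³; Y_N = C_N/C_{M0} = 0.133.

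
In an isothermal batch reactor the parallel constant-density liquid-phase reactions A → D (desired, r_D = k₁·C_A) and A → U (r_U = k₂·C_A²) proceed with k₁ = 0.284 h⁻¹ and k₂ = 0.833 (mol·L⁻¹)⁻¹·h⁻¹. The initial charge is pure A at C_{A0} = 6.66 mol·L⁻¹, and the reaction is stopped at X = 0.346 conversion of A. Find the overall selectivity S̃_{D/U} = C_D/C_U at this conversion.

C_A = C_{A0}(1−X) = 4.356 mol·L⁻¹.
Along a PFR/batch, dC_D/dC_A = −r_D/(r_D+r_U) = −k₁/(k₁+k₂·C_A).
Integrating from C_{A0} to C_A: C_D = (0.284/0.833)·ln[(0.284+0.833·6.66)/(0.284+0.833·4.36)] = 0.3409·ln(5.832/3.912) = 0.1361 mol·L⁻¹.
C_U = (C_{A0}−C_A)−C_D = 2.168 mol·L⁻¹; S̃_{D/U} = 0.1361/2.168 = 0.0628.

0.0628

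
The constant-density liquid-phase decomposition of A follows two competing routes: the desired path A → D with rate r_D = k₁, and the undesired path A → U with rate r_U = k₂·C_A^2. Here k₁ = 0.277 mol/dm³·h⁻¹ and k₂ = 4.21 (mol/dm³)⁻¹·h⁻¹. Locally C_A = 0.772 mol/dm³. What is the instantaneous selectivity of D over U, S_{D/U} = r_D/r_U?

0.110

S_{D/U} = r_D/r_U = (k₁)/(k₂·C_A^2) = (k₁/k₂)·C_A^-2.
= (0.277) / (4.21×0.7720^2) = 0.2770/2.509 = 0.110.
The undesired path is higher order in A, so low C_A (CSTR or dilute feed) favours D.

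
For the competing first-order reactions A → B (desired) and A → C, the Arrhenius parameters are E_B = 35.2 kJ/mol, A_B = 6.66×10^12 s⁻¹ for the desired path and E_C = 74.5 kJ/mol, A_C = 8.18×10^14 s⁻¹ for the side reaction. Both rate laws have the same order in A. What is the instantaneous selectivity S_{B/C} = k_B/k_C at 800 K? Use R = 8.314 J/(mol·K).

3.00

Since both paths have the same order in A, the concentration cancels and S_{B/C} = k_B/k_C = (A_B/A_C)·exp[(E_C−E_B)/(RT)].
(E_C−E_B)/(RT) = (74.5−35.2)×10³/(8.314×800) = 39300/6651 = 5.909.
k_B/k_C = (6.66×10^12/8.18×10^14)·exp(5.909) = 0.008142 × 368.2 = 3.00.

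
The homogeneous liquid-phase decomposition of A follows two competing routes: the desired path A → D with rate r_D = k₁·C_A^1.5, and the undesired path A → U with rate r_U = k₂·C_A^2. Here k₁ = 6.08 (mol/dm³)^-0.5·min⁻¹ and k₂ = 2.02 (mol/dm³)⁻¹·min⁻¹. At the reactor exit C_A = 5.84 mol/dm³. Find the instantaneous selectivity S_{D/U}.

S_{D/U} = r_D/r_U = (k₁·C_A^1.5)/(k₂·C_A^2) = (k₁/k₂)·C_A^-0.5.
= (6.08×5.840^1.5) / (2.02×5.840^2) = 85.81/68.89 = 1.25.

1.25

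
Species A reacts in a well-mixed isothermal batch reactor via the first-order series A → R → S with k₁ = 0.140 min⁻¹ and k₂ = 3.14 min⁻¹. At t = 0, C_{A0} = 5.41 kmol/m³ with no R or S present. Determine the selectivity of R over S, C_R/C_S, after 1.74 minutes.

For first-order series with pure A initially, C_R(t) = k₁C_{A0}/(k₂−k₁)·(e^(−k₁t) − e^(−k₂t)).
e^(−k₁t) = e^(−0.140×1.74) = e^(−0.2436) = 0.7838; e^(−k₂t) = e^(−5.464) = 0.004238.
C_R = 0.140×5.41/(3.14−0.140) × (0.7838−0.004238) = 0.2525×0.7796 = 0.1968 kmol/m³.
C_A = C_{A0}e^(−k₁t) = 4.240 kmol/m³, so C_S = C_{A0}−C_A−C_R = 0.9728 kmol/m³; C_R/C_S = 0.202.

0.202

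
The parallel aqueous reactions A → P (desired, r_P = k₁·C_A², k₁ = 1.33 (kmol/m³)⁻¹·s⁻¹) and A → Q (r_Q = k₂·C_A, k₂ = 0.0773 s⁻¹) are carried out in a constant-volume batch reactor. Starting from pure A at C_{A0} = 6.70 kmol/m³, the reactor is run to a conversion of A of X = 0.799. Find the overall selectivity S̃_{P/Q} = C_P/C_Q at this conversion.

C_A = C_{A0}(1−X) = 1.347 kmol/m³.
Along a PFR/batch, dC_Q/dC_A = −r_Q/(r_P+r_Q) = −k₂/(k₂+k₁·C_A).
Integrating from C_{A0} to C_A: C_Q = (0.0773/1.33)·ln[(0.0773+1.33·6.70)/(0.0773+1.33·1.35)] = 0.05812·ln(8.988/1.868) = 0.09130 kmol/m³.
Then C_P = (C_{A0}−C_A) − C_Q = 5.353 − 0.09130 = 5.262 kmol/m³.
S̃_{P/Q} = C_P/C_Q = 5.262/0.09130 = 57.6.

57.6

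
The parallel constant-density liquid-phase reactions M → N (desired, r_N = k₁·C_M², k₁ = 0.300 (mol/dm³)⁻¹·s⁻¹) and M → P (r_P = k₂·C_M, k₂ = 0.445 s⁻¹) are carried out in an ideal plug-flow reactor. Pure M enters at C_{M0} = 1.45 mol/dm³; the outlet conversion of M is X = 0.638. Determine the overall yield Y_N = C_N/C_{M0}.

C_M = C_{M0}(1−X) = 0.5249 mol/dm³.
Along a PFR/batch, dC_P/dC_M = −r_P/(r_N+r_P) = −k₂/(k₂+k₁·C_M).
Integrating from C_{M0} to C_M: C_P = (0.445/0.300)·ln[(0.445+0.300·1.45)/(0.445+0.300·0.525)] = 1.483·ln(0.8800/0.6025) = 0.5620 mol/dm³.
Then C_N = (C_{M0}−C_M) − C_P = 0.9251 − 0.5620 = 0.3631 mol/dm³.
Y_N = C_N/C_{M0} = 0.3631/1.45 = 0.250.

0.250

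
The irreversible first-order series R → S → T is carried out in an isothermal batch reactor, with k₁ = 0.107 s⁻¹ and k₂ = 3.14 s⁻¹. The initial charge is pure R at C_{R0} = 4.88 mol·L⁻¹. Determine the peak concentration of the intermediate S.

Evaluating C_S at t_opt = ln(k₂/k₁)/(k₂−k₁) gives C_{S,max}/C_{R0} = (k₁/k₂)^[k₂/(k₂−k₁)].
= (0.107/3.14)^(3.14/(3.14−0.107)) = (0.03408)^(1.035) = 0.03025.
C_{S,max} = 0.03025×4.88 = 0.148 mol·L⁻¹.

0.148 mol·L⁻¹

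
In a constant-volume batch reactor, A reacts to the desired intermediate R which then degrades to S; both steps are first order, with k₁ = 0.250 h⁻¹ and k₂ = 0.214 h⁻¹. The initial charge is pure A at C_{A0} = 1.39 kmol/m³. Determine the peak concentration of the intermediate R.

0.552 kmol/m³

For a first-order series the maximum intermediate yield is C_{R,max}/C_{A0} = (k₁/k₂)^[k₂/(k₂−k₁)].
= (0.250/0.214)^(0.214/(0.214−0.250)) = (1.168)^(-5.944) = 0.3968.
C_{R,max} = 0.3968×1.39 = 0.552 kmol/m³.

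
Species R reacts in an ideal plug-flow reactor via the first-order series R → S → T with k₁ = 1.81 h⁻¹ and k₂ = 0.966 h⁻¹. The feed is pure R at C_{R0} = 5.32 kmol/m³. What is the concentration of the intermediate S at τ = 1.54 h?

The intermediate concentration in a first-order A→B→C sequence is C_S = k₁C_{R0}(e^(−k₁τ) − e^(−k₂τ))/(k₂−k₁).
e^(−k₁τ) = e^(−1.81×1.54) = e^(−2.787) = 0.06158; e^(−k₂τ) = e^(−1.488) = 0.2259.
C_S = 1.81×5.32/(0.966−1.81) × (0.06158−0.2259) = (-11.41)×(-0.1643) = 1.875 kmol/m³.

1.87 kmol/m³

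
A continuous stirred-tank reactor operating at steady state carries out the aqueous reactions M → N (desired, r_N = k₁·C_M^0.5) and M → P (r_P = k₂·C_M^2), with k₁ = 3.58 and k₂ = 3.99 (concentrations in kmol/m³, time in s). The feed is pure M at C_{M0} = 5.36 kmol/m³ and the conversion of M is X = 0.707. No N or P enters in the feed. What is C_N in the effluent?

Exit C_M = C_{M0}(1−X) = 5.36×0.293 = 1.570 kmol/m³.
Rates in a CSTR are evaluated at the outlet concentration: r_N = 3.58×1.570^0.5 = 4.486, r_P = 3.99×1.570^2 = 9.841.
Fraction of consumed M going to N: r_N/(r_N+r_P) = 0.3131.
C_N = 0.3131·C_{M0}·X = 0.3131×5.36×0.707 = 1.19 kmol/m³.

1.19 kmol/m³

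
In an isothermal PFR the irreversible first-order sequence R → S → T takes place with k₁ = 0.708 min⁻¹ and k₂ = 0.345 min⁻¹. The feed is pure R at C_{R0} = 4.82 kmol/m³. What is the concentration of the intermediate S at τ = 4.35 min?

The intermediate concentration in a first-order A→B→C sequence is C_S = k₁C_{R0}(e^(−k₁τ) − e^(−k₂τ))/(k₂−k₁).
e^(−k₁τ) = e^(−0.708×4.35) = e^(−3.080) = 0.04597; e^(−k₂τ) = e^(−1.501) = 0.2230.
C_S = 0.708×4.82/(0.345−0.708) × (0.04597−0.2230) = (-9.401)×(-0.1770) = 1.664 kmol/m³.

1.66 kmol/m³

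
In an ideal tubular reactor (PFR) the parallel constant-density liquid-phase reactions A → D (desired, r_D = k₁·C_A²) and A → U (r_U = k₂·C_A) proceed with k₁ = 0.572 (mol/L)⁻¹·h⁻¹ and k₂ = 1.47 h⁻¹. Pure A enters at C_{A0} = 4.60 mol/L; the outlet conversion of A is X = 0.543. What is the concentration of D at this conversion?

1.40 mol/L

C_A = C_{A0}(1−X) = 2.102 mol/L.
Along a PFR/batch, dC_U/dC_A = −r_U/(r_D+r_U) = −k₂/(k₂+k₁·C_A).
Integrating from C_{A0} to C_A: C_U = (1.47/0.572)·ln[(1.47+0.572·4.60)/(1.47+0.572·2.10)] = 2.570·ln(4.101/2.672) = 1.101 mol/L.
Then C_D = (C_{A0}−C_A) − C_U = 2.498 − 1.101 = 1.397 mol/L.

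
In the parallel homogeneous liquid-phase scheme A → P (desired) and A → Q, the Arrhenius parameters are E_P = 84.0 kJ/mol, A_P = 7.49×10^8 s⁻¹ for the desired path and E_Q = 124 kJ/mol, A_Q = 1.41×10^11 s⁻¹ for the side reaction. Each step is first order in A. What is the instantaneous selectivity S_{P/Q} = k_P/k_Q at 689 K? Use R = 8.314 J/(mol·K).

5.73

Since both paths have the same order in A, the concentration cancels and S_{P/Q} = k_P/k_Q = (A_P/A_Q)·exp[(E_Q−E_P)/(RT)].
(E_Q−E_P)/(RT) = (124−84.0)×10³/(8.314×689) = 40000/5728 = 6.983.
k_P/k_Q = (7.49×10^8/1.41×10^11)·exp(6.983) = 0.005312 × 1078 = 5.73.
Since E_P < E_Q, lowering the temperature improves selectivity toward P.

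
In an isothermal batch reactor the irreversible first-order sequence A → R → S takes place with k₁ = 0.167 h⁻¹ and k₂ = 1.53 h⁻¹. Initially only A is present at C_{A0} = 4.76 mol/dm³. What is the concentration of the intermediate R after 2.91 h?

0.352 mol/dm³

For first-order series with pure A initially, C_R(t) = k₁C_{A0}/(k₂−k₁)·(e^(−k₁t) − e^(−k₂t)).
e^(−k₁t) = e^(−0.167×2.91) = e^(−0.4860) = 0.6151; e^(−k₂t) = e^(−4.452) = 0.01165.
C_R = 0.167×4.76/(1.53−0.167) × (0.6151−0.01165) = 0.5832×0.6034 = 0.3519 mol/dm³.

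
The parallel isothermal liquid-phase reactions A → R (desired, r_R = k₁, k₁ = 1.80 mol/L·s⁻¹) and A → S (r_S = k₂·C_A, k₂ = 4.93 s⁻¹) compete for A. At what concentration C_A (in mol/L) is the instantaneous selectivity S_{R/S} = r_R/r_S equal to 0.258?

S_{R/S} = (k₁/k₂)·C_A⁻¹ ⇒ C_A = (S·k₂/k₁)^(-1).
= (0.258×4.93/1.80)^(-1) = (0.7066)^(-1) = 1.42 mol/L.

1.42 mol/L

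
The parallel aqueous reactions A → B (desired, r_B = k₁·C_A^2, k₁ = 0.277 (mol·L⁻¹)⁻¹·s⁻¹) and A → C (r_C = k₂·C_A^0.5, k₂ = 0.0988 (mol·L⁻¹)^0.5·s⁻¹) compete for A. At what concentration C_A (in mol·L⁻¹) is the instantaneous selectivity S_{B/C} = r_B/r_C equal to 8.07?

S_{B/C} = (k₁/k₂)·C_A^1.5 ⇒ C_A = (S·k₂/k₁)^(1/1.5).
= (8.07×0.0988/0.277)^(0.6667) = (2.878)^(0.6667) = 2.02 mol·L⁻¹.

2.02 mol·L⁻¹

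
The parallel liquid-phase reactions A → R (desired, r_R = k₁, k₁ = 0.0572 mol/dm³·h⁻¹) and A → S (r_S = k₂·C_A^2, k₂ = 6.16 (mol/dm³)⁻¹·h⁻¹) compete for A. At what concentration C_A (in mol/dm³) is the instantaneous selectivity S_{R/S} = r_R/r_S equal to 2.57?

S_{R/S} = (k₁/k₂)·C_A^-2 ⇒ C_A = (S·k₂/k₁)^(-0.5).
= (2.57×6.16/0.0572)^(-0.5) = (276.8)^(-0.5) = 0.0601 mol/dm³.

0.0601 mol/dm³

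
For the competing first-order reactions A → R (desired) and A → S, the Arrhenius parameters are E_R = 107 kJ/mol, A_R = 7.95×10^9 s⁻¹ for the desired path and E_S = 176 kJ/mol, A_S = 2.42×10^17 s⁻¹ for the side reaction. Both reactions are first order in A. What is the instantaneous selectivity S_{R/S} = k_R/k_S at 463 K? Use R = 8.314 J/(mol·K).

2.00

Since both paths have the same order in A, the concentration cancels and S_{R/S} = k_R/k_S = (A_R/A_S)·exp[(E_S−E_R)/(RT)].
(E_S−E_R)/(RT) = (176−107)×10³/(8.314×463) = 69000/3849 = 17.92.
k_R/k_S = (7.95×10^9/2.42×10^17)·exp(17.92) = 3.285×10^-8 × 6.091×10^7 = 2.00.
Since E_R < E_S, lowering the temperature improves selectivity toward R.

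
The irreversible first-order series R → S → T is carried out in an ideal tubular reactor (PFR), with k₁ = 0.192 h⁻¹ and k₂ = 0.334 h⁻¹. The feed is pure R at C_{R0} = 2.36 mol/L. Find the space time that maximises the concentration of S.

Setting dC_S/dτ = 0 gives τ_opt = ln(k₂/k₁)/(k₂−k₁).
= ln(0.334/0.192)/(0.334−0.192) = ln(1.740)/0.1420 = 0.5536/0.1420 = 3.90 h.

3.90 h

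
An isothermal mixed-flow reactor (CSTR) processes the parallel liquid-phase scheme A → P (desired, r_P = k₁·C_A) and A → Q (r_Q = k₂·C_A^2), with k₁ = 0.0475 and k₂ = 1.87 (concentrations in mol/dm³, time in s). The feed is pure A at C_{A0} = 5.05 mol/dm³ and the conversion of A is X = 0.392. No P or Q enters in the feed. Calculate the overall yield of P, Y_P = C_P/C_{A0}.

Exit C_A = C_{A0}(1−X) = 5.05×0.608 = 3.070 mol/dm³.
Rates in a CSTR are evaluated at the outlet concentration: r_P = 0.0475×3.070 = 0.1458, r_Q = 1.87×3.070^2 = 17.63.
Fraction of consumed A going to P: r_P/(r_P+r_Q) = 0.008205.
C_P = 0.008205·C_{A0}·X = 0.008205×5.05×0.392 = 0.0162 mol/dm³; Y_P = C_P/C_{A0} = 0.00322.

0.00322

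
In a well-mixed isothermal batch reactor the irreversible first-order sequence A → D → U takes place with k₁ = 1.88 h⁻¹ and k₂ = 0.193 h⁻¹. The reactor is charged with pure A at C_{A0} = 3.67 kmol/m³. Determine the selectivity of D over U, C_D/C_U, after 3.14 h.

Solving the coupled first-order balances gives C_D(t) = [k₁/(k₂−k₁)]·C_{A0}·(e^(−k₁t) − e^(−k₂t)).
e^(−k₁t) = e^(−1.88×3.14) = e^(−5.903) = 0.002731; e^(−k₂t) = e^(−0.6060) = 0.5455.
C_D = 1.88×3.67/(0.193−1.88) × (0.002731−0.5455) = (-4.090)×(-0.5428) = 2.220 kmol/m³.
C_A = C_{A0}e^(−k₁t) = 0.01002 kmol/m³, so C_U = C_{A0}−C_A−C_D = 1.440 kmol/m³; C_D/C_U = 1.54.

1.54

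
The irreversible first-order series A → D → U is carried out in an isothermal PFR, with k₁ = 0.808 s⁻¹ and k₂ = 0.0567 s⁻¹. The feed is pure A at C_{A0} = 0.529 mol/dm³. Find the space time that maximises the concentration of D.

3.54 s

The intermediate peaks when r₁ = r₂, i.e. k₁e^(−k₁τ) = k₂e^(−k₂τ), giving τ_opt = ln(k₂/k₁)/(k₂−k₁).
= ln(0.0567/0.808)/(0.0567−0.808) = ln(0.07017)/-0.7513 = -2.657/-0.7513 = 3.54 s.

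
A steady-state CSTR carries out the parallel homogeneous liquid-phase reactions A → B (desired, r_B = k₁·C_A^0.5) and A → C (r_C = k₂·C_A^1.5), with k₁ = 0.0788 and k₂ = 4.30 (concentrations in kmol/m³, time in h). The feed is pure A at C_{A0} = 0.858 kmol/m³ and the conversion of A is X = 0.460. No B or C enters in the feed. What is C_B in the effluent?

Exit C_A = C_{A0}(1−X) = 0.858×0.540 = 0.4633 kmol/m³.
Rates in a CSTR are evaluated at the outlet concentration: r_B = 0.0788×0.4633^0.5 = 0.05364, r_C = 4.30×0.4633^1.5 = 1.356.
Fraction of consumed A going to B: r_B/(r_B+r_C) = 0.03805.
C_B = 0.03805·C_{A0}·X = 0.03805×0.858×0.460 = 0.0150 kmol/m³.

0.0150 kmol/m³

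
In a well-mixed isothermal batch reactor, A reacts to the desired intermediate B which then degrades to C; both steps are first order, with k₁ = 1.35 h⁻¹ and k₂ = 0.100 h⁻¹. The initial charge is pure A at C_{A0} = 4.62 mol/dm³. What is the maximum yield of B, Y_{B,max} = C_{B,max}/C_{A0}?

For a first-order series the maximum intermediate yield is C_{B,max}/C_{A0} = (k₁/k₂)^[k₂/(k₂−k₁)].
= (1.35/0.100)^(0.100/(0.100−1.35)) = (13.50)^(-0.08000) = 0.8120.

0.812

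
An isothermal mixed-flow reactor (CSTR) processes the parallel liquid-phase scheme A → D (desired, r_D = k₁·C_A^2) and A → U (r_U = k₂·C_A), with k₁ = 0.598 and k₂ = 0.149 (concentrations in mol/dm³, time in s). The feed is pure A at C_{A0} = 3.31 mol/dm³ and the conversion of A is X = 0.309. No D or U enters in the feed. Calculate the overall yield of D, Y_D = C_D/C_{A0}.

0.279

Exit C_A = C_{A0}(1−X) = 3.31×0.691 = 2.287 mol/dm³.
Rates in a CSTR are evaluated at the outlet concentration: r_D = 0.598×2.287^2 = 3.128, r_U = 0.149×2.287 = 0.3408.
Fraction of consumed A going to D: r_D/(r_D+r_U) = 0.9018.
C_D = 0.9018·C_{A0}·X = 0.9018×3.31×0.309 = 0.922 mol/dm³; Y_D = C_D/C_{A0} = 0.279.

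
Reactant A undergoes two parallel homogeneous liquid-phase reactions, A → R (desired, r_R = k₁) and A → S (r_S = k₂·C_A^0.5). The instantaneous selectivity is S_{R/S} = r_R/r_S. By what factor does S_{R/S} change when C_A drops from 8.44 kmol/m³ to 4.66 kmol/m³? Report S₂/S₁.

1.35

S_{R/S} = (k₁/k₂)·C_A^-0.5, so S₂/S₁ = (C_{A,2}/C_{A,1})^-0.5.
= (4.66/8.44)^(-0.5) = (0.5521)^(-0.5) = 1.35.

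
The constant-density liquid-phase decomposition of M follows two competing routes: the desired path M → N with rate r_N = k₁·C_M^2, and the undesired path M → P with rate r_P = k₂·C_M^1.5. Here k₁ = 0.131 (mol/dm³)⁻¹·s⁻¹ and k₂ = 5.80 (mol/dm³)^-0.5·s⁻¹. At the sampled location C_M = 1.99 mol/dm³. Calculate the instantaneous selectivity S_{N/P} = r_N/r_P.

0.0319

S_{N/P} = r_N/r_P = (k₁·C_M^2)/(k₂·C_M^1.5) = (k₁/k₂)·C_M^0.5.
= (0.131×1.990^2) / (5.80×1.990^1.5) = 0.5188/16.28 = 0.0319.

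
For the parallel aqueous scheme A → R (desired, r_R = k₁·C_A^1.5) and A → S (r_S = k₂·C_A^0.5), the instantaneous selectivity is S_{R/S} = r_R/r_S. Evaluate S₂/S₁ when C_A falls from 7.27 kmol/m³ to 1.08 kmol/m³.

S_{R/S} = (k₁/k₂)·C_A, so S₂/S₁ = (C_{A,2}/C_{A,1}).
= 1.08/7.27 = 0.149.
Selectivity toward R falls as C_A falls — high-concentration operation is favoured.

0.149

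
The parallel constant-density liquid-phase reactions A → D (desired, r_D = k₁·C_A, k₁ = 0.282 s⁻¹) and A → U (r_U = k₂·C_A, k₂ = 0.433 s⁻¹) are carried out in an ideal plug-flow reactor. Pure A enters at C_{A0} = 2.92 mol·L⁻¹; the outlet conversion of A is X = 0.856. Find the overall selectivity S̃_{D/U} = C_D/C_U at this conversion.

0.651

C_A = C_{A0}(1−X) = 0.4205 mol·L⁻¹.
Both paths are first order in A, so the instantaneous fraction to D is constant: dC_D/d(−C_A) = k₁/(k₁+k₂) = 0.3944.
C_D = 0.3944·(C_{A0}−C_A) = 0.3944×2.500 = 0.986 mol·L⁻¹.
C_U = (C_{A0}−C_A)−C_D = 1.514 mol·L⁻¹; S̃_{D/U} = 0.9858/1.514 = 0.651.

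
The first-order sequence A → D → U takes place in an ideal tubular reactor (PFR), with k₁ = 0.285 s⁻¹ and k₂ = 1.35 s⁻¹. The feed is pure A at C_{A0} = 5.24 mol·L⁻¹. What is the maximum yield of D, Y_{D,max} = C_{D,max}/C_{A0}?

Evaluating C_D at τ_opt = ln(k₂/k₁)/(k₂−k₁) gives C_{D,max}/C_{A0} = (k₁/k₂)^[k₂/(k₂−k₁)].
= (0.285/1.35)^(1.35/(1.35−0.285)) = (0.2111)^(1.268) = 0.1392.

0.139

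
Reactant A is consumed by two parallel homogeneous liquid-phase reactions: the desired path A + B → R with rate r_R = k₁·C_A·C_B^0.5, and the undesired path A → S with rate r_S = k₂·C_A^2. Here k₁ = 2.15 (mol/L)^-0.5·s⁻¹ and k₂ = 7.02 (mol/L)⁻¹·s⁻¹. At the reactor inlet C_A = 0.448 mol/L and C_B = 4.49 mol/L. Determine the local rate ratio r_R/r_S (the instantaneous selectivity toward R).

S_{R/S} = r_R/r_S = (k₁·C_A·C_B^0.5)/(k₂·C_A^2) = (k₁/k₂)·C_A⁻¹·C_B^0.5.
= (2.15×0.4480×4.490^0.5) / (7.02×0.4480^2) = 2.041/1.409 = 1.45.
The undesired path is higher order in A, so low C_A (CSTR or dilute feed) favours R.

1.45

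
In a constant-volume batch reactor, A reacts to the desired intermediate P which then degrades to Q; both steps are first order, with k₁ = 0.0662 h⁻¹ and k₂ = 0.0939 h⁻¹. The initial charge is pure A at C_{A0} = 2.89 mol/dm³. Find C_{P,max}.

0.884 mol/dm³

Evaluating C_P at t_opt = ln(k₂/k₁)/(k₂−k₁) gives C_{P,max}/C_{A0} = (k₁/k₂)^[k₂/(k₂−k₁)].
= (0.0662/0.0939)^(0.0939/(0.0939−0.0662)) = (0.7050)^(3.390) = 0.3058.
C_{P,max} = 0.3058×2.89 = 0.884 mol/dm³.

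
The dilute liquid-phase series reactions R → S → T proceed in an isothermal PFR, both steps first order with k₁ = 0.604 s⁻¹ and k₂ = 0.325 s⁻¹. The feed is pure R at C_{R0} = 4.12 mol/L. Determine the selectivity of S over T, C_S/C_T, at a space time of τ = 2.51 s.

For first-order series with pure R initially, C_S(τ) = k₁C_{R0}/(k₂−k₁)·(e^(−k₁τ) − e^(−k₂τ)).
e^(−k₁τ) = e^(−0.604×2.51) = e^(−1.516) = 0.2196; e^(−k₂τ) = e^(−0.8157) = 0.4423.
C_S = 0.604×4.12/(0.325−0.604) × (0.2196−0.4423) = (-8.919)×(-0.2227) = 1.987 mol/L.
C_R = C_{R0}e^(−k₁τ) = 0.9047 mol/L, so C_T = C_{R0}−C_R−C_S = 1.229 mol/L; C_S/C_T = 1.62.

1.62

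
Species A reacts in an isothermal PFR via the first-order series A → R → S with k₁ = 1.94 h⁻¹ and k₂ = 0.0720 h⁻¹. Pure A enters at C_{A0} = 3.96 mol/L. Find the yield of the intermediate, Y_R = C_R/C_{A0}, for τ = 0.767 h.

The intermediate concentration in a first-order A→B→C sequence is C_R = k₁C_{A0}(e^(−k₁τ) − e^(−k₂τ))/(k₂−k₁).
e^(−k₁τ) = e^(−1.94×0.767) = e^(−1.488) = 0.2258; e^(−k₂τ) = e^(−0.05522) = 0.9463.
C_R = 1.94×3.96/(0.0720−1.94) × (0.2258−0.9463) = (-4.113)×(-0.7204) = 2.963 mol/L.
Y_R = C_R/C_{A0} = 2.963/3.96 = 0.748.

0.748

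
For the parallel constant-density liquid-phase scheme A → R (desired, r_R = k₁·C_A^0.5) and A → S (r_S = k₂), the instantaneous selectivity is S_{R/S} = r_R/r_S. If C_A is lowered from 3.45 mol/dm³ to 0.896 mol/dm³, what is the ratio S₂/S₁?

0.510

S_{R/S} = (k₁/k₂)·C_A^0.5, so S₂/S₁ = (C_{A,2}/C_{A,1})^0.5.
= (0.896/3.45)^0.5 = (0.2597)^0.5 = 0.510.
Selectivity toward R falls as C_A falls — high-concentration operation is favoured.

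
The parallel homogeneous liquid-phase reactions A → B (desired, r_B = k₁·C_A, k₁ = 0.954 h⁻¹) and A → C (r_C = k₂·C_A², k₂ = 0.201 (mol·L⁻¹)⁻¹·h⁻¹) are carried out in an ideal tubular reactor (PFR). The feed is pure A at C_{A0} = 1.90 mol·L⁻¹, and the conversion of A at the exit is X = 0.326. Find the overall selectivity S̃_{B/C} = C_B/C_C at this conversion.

2.99

C_A = C_{A0}(1−X) = 1.281 mol·L⁻¹.
Along a PFR/batch, dC_B/dC_A = −r_B/(r_B+r_C) = −k₁/(k₁+k₂·C_A).
Integrating from C_{A0} to C_A: C_B = (0.954/0.201)·ln[(0.954+0.201·1.90)/(0.954+0.201·1.28)] = 4.746·ln(1.336/1.211) = 0.4643 mol·L⁻¹.
C_C = (C_{A0}−C_A)−C_B = 0.1551 mol·L⁻¹; S̃_{B/C} = 0.4643/0.1551 = 2.99.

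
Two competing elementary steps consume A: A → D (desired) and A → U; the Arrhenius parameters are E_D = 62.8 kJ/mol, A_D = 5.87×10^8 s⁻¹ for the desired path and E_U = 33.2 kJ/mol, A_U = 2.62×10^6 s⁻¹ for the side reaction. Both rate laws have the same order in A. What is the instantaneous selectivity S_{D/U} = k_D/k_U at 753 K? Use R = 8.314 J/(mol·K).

k_D/k_U = (A_D/A_U)·exp[−(E_D−E_U)/(RT)] = (A_D/A_U)·exp[(E_U−E_D)/(RT)].
(E_U−E_D)/(RT) = (33.2−62.8)×10³/(8.314×753) = -29600/6260 = -4.728.
k_D/k_U = (5.87×10^8/2.62×10^6)·exp(-4.728) = 224.0 × 0.008843 = 1.98.

1.98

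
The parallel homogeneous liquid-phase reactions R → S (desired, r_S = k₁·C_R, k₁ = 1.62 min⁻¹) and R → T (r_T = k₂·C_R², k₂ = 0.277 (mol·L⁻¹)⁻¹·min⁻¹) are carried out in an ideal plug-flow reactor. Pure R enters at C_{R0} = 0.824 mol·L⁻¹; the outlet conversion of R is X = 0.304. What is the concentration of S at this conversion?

0.224 mol·L⁻¹

C_R = C_{R0}(1−X) = 0.5735 mol·L⁻¹.
Along a PFR/batch, dC_S/dC_R = −r_S/(r_S+r_T) = −k₁/(k₁+k₂·C_R).
Integrating from C_{R0} to C_R: C_S = (1.62/0.277)·ln[(1.62+0.277·0.824)/(1.62+0.277·0.574)] = 5.848·ln(1.848/1.779) = 0.2238 mol·L⁻¹.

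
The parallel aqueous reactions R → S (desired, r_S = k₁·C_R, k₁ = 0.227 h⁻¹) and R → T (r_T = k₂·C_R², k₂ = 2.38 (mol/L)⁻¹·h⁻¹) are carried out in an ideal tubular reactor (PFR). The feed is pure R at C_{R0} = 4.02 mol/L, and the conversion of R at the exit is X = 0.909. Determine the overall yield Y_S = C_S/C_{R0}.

C_R = C_{R0}(1−X) = 0.3658 mol/L.
Along a PFR/batch, dC_S/dC_R = −r_S/(r_S+r_T) = −k₁/(k₁+k₂·C_R).
Integrating from C_{R0} to C_R: C_S = (0.227/2.38)·ln[(0.227+2.38·4.02)/(0.227+2.38·0.366)] = 0.09538·ln(9.795/1.098) = 0.2088 mol/L.
Y_S = C_S/C_{R0} = 0.2088/4.02 = 0.0519.

0.0519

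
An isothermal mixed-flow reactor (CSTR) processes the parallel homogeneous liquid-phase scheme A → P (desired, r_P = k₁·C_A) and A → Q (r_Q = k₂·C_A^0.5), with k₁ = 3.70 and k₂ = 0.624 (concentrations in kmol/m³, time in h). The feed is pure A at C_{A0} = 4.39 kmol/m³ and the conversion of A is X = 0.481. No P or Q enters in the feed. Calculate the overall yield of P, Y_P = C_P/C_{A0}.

Exit C_A = C_{A0}(1−X) = 4.39×0.519 = 2.278 kmol/m³.
In a CSTR the entire volume is at exit conditions, so r_P = 3.70×2.278 = 8.430 and r_Q = 0.624×2.278^0.5 = 0.9419.
Fraction of consumed A going to P: r_P/(r_P+r_Q) = 0.8995.
C_P = 0.8995·C_{A0}·X = 0.8995×4.39×0.481 = 1.90 kmol/m³; Y_P = C_P/C_{A0} = 0.433.

0.433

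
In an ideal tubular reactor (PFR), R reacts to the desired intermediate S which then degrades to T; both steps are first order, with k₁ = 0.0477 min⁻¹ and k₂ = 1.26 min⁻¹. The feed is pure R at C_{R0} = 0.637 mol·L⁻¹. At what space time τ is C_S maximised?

2.70 min

Setting dC_S/dτ = 0 gives τ_opt = ln(k₂/k₁)/(k₂−k₁).
= ln(1.26/0.0477)/(1.26−0.0477) = ln(26.42)/1.212 = 3.274/1.212 = 2.70 min.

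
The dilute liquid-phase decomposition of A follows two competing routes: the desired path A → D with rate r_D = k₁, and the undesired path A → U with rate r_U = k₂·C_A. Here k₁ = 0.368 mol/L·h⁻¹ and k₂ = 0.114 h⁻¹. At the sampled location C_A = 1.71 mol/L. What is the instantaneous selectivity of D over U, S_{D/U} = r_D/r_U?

S_{D/U} = r_D/r_U = (k₁)/(k₂·C_A) = (k₁/k₂)·C_A⁻¹.
= (0.368) / (0.114×1.710) = 0.3680/0.1949 = 1.89.

1.89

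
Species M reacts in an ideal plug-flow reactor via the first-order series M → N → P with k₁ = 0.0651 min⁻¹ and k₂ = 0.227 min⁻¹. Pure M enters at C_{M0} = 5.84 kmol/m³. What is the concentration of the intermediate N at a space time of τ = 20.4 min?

For first-order series with pure M initially, C_N(τ) = k₁C_{M0}/(k₂−k₁)·(e^(−k₁τ) − e^(−k₂τ)).
e^(−k₁τ) = e^(−0.0651×20.4) = e^(−1.328) = 0.2650; e^(−k₂τ) = e^(−4.631) = 0.009747.
C_N = 0.0651×5.84/(0.227−0.0651) × (0.2650−0.009747) = 2.348×0.2552 = 0.5994 kmol/m³.

0.599 kmol/m³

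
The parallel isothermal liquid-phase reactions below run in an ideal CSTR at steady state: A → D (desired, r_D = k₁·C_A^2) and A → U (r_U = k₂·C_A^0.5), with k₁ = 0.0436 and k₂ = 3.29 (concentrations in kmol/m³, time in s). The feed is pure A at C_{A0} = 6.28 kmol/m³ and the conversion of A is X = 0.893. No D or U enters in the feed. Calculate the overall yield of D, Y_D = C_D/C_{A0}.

0.00647

Exit C_A = C_{A0}(1−X) = 6.28×0.107 = 0.6720 kmol/m³.
Rates in a CSTR are evaluated at the outlet concentration: r_D = 0.0436×0.6720^2 = 0.01969, r_U = 3.29×0.6720^0.5 = 2.697.
Fraction of consumed A going to D: r_D/(r_D+r_U) = 0.007247.
C_D = 0.007247·C_{A0}·X = 0.007247×6.28×0.893 = 0.0406 kmol/m³; Y_D = C_D/C_{A0} = 0.00647.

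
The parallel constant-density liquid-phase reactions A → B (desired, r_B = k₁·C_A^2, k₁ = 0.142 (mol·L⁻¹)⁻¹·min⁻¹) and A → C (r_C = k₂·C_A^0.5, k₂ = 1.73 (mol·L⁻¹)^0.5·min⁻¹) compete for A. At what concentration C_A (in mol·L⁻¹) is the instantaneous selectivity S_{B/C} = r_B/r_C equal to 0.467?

3.19 mol·L⁻¹

S_{B/C} = (k₁/k₂)·C_A^1.5 ⇒ C_A = (S·k₂/k₁)^(1/1.5).
= (0.467×1.73/0.142)^(0.6667) = (5.690)^(0.6667) = 3.19 mol·L⁻¹.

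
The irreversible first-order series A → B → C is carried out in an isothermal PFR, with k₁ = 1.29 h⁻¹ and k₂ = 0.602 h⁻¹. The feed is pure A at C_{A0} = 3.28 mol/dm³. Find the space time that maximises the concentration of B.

1.11 h

Setting dC_B/dτ = 0 gives τ_opt = ln(k₂/k₁)/(k₂−k₁).
= ln(0.602/1.29)/(0.602−1.29) = ln(0.4667)/-0.6880 = -0.7621/-0.6880 = 1.11 h.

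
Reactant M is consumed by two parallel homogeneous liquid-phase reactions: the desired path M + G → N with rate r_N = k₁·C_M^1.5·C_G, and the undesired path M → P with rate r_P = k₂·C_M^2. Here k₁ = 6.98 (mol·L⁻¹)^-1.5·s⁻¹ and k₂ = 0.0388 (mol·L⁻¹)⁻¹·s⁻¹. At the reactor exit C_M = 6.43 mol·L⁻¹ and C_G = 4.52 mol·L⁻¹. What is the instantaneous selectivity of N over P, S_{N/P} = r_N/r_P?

S_{N/P} = r_N/r_P = (k₁·C_M^1.5·C_G)/(k₂·C_M^2) = (k₁/k₂)·C_M^-0.5·C_G.
= (6.98×6.430^1.5×4.520) / (0.0388×6.430^2) = 514.4/1.604 = 321.
The undesired path is higher order in M, so low C_M (CSTR or dilute feed) favours N.

321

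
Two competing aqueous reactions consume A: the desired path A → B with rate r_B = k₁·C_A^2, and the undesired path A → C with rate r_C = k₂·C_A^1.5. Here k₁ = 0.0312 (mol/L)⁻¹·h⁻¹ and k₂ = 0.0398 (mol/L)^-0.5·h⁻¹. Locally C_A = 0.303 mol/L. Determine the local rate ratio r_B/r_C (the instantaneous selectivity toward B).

S_{B/C} = r_B/r_C = (k₁·C_A^2)/(k₂·C_A^1.5) = (k₁/k₂)·C_A^0.5.
= (0.0312×0.3030^2) / (0.0398×0.3030^1.5) = 0.002864/0.006638 = 0.432.
Since the desired path is higher order in A, keeping C_A high (PFR or concentrated feed) favours B.

0.432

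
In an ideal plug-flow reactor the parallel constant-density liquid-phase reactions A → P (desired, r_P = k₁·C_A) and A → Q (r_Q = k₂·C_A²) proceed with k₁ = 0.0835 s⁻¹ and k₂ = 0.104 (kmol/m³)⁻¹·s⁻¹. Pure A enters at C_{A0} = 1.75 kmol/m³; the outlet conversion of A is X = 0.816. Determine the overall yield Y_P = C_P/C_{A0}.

0.376

C_A = C_{A0}(1−X) = 0.3220 kmol/m³.
Along a PFR/batch, dC_P/dC_A = −r_P/(r_P+r_Q) = −k₁/(k₁+k₂·C_A).
Integrating from C_{A0} to C_A: C_P = (0.0835/0.104)·ln[(0.0835+0.104·1.75)/(0.0835+0.104·0.322)] = 0.8029·ln(0.2655/0.1170) = 0.6580 kmol/m³.
Y_P = C_P/C_{A0} = 0.6580/1.75 = 0.376.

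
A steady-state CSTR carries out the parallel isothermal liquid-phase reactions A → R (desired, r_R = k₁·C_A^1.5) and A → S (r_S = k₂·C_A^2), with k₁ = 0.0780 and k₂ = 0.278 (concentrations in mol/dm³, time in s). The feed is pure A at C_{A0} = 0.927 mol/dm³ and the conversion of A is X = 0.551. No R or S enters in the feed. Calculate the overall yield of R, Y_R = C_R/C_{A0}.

0.167

Exit C_A = C_{A0}(1−X) = 0.927×0.449 = 0.4162 mol/dm³.
Rates in a CSTR are evaluated at the outlet concentration: r_R = 0.0780×0.4162^1.5 = 0.02095, r_S = 0.278×0.4162^2 = 0.04816.
Fraction of consumed A going to R: r_R/(r_R+r_S) = 0.3031.
C_R = 0.3031·C_{A0}·X = 0.3031×0.927×0.551 = 0.155 mol/dm³; Y_R = C_R/C_{A0} = 0.167.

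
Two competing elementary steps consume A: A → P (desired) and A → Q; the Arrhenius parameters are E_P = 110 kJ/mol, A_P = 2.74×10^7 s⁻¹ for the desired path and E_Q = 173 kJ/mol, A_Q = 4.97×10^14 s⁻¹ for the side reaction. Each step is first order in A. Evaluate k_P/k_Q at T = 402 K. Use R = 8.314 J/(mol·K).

k_P/k_Q = (A_P/A_Q)·exp[−(E_P−E_Q)/(RT)] = (A_P/A_Q)·exp[(E_Q−E_P)/(RT)].
(E_Q−E_P)/(RT) = (173−110)×10³/(8.314×402) = 63000/3342 = 18.85.
k_P/k_Q = (2.74×10^7/4.97×10^14)·exp(18.85) = 5.513×10^-8 × 1.536×10^8 = 8.47.

8.47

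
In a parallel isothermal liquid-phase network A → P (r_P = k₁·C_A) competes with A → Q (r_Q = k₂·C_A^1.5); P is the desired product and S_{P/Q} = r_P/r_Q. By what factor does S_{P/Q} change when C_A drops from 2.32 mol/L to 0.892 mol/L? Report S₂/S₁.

S_{P/Q} = (k₁/k₂)·C_A^-0.5, so S₂/S₁ = (C_{A,2}/C_{A,1})^-0.5.
= (0.892/2.32)^(-0.5) = (0.3845)^(-0.5) = 1.61.
Selectivity toward P rises as C_A falls — low-concentration operation is favoured.

1.61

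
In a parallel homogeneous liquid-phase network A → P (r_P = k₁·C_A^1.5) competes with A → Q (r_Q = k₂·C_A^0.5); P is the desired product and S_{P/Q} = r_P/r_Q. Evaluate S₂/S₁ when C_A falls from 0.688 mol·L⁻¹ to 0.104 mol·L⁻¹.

0.151

S_{P/Q} = (k₁/k₂)·C_A, so S₂/S₁ = (C_{A,2}/C_{A,1}).
= 0.104/0.688 = 0.151.
Selectivity toward P falls as C_A falls — high-concentration operation is favoured.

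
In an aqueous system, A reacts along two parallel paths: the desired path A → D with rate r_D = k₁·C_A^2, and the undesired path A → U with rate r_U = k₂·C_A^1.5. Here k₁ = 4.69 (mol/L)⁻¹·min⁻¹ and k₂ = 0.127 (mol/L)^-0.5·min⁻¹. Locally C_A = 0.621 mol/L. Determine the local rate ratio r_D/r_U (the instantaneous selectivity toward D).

S_{D/U} = r_D/r_U = (k₁·C_A^2)/(k₂·C_A^1.5) = (k₁/k₂)·C_A^0.5.
= (4.69×0.6210^2) / (0.127×0.6210^1.5) = 1.809/0.06215 = 29.1.
Since the desired path is higher order in A, keeping C_A high (PFR or concentrated feed) favours D.

29.1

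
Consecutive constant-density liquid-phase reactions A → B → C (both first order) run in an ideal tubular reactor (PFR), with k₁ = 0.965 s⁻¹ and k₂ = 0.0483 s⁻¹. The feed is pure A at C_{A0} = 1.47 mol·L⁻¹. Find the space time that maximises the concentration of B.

Setting dC_B/dτ = 0 gives τ_opt = ln(k₂/k₁)/(k₂−k₁).
= ln(0.0483/0.965)/(0.0483−0.965) = ln(0.05005)/-0.9167 = -2.995/-0.9167 = 3.27 s.

3.27 s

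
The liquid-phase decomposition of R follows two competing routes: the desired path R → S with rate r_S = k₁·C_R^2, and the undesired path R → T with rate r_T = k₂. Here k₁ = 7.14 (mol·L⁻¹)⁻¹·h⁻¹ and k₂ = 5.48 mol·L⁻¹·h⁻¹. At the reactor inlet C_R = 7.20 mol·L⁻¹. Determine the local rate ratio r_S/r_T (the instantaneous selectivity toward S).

67.5

S_{S/T} = r_S/r_T = (k₁·C_R^2)/(k₂) = (k₁/k₂)·C_R^2.
= (7.14×7.200^2) / (5.48) = 370.1/5.480 = 67.5.
Since the desired path is higher order in R, keeping C_R high (PFR or concentrated feed) favours S.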